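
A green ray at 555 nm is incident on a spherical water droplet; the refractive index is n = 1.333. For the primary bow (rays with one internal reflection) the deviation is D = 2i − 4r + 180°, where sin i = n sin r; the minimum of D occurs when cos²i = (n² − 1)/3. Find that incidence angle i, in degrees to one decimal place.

59.4°

cos²i = (1.333² − 1)/3 = (1.77689 − 1)/3 = 0.25896.
cos i = 0.50888, so i = 59.410°.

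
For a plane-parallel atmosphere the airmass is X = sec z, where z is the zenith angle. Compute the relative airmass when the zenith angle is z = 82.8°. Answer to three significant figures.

7.98

X = sec z = 1/cos 82.8° = 1/0.1253 = 7.9787.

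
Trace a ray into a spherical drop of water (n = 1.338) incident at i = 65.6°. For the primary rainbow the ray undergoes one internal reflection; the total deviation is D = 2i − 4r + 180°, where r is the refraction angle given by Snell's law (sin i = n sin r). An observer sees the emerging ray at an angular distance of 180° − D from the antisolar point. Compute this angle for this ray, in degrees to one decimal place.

sin r = sin 65.6° / 1.338 = 0.9107/1.338 = 0.6806; r = 42.89°.
D = 2·65.6° − 4·42.89° + 180° = 131.20° − 171.57° + 180° = 139.63°.
Angle from antisolar point = 180° − D = 40.37°.

40.4°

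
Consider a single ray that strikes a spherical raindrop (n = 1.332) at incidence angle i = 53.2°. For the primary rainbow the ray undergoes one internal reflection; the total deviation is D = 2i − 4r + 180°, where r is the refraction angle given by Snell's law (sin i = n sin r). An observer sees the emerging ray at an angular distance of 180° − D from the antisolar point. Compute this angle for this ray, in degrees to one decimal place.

41.4°

sin r = sin 53.2° / 1.332 = 0.8007/1.332 = 0.6011; r = 36.95°.
D = 2·53.2° − 4·36.95° + 180° = 106.40° − 147.81° + 180° = 138.59°.
Angle from antisolar point = 180° − D = 41.41°.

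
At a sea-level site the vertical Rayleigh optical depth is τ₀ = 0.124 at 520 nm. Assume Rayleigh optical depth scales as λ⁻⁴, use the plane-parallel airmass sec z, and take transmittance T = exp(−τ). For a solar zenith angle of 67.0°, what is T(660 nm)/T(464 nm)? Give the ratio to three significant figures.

1.46

Airmass: sec 67.0° = 2.5593.
τ(660 nm) = 0.124 × (520/660)⁴ × 2.5593 = 0.124 × 0.3853 × 2.5593 = 0.1223.
τ(464 nm) = 0.124 × (520/464)⁴ × 2.5593 = 0.124 × 1.5774 × 2.5593 = 0.5006.
T(660)/T(464) = exp(τ_B − τ_A) = exp(0.3783) = 1.4598.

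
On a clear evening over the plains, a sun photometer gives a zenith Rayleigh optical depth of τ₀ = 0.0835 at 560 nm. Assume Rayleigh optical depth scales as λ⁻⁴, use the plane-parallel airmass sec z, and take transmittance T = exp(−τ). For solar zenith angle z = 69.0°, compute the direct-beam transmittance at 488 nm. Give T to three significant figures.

sec 69.0° = 2.7904.
τ = 0.0835 × (560/488)⁴ × 2.7904 = 0.0835 × 1.7341 × 2.7904 = 0.4040.
T = exp(−0.4040) = 0.6676.

0.668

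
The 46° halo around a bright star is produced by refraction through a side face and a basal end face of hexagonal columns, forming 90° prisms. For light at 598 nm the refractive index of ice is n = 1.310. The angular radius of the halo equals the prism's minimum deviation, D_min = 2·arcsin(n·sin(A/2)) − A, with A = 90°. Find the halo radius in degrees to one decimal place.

n·sin(A/2) = 1.310 × sin 45° = 1.310 × 0.7071 = 0.9263.
D_min = 2·arcsin(0.9263) − 90° = 2 × 67.867° − 90° = 45.733°.

45.7°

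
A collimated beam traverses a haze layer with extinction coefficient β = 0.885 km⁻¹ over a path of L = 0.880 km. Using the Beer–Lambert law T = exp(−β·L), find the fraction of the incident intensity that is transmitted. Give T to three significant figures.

τ = β·L = 0.885 × 0.880 = 0.7788.
T = exp(−0.7788) = 0.4590.

0.459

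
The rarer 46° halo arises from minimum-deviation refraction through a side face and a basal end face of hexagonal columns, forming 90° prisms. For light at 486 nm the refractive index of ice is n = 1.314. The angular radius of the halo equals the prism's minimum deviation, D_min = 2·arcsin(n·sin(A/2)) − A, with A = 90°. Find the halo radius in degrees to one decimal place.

46.6°

n·sin(A/2) = 1.314 × sin 45° = 1.314 × 0.7071 = 0.9291.
D_min = 2·arcsin(0.9291) − 90° = 2 × 68.301° − 90° = 46.602°.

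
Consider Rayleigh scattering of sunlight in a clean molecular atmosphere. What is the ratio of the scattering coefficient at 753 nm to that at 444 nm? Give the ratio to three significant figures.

0.121

Rayleigh scattering ∝ λ⁻⁴, so the ratio of coefficients is the inverse fourth power of the wavelength ratio.
σ(753)/σ(444) = (444/753)⁴ = (0.5896)⁴ = 0.1209.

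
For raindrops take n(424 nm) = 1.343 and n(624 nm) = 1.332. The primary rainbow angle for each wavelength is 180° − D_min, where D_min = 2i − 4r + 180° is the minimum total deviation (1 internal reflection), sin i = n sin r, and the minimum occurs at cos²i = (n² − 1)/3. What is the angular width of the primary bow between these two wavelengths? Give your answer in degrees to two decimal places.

1.58°

At 424 nm (n = 1.343): cos²i = 0.26788 → i = 58.830°, r = 39.577°, D_min = 139.354°, rainbow angle = 40.646°.
At 624 nm (n = 1.332): cos²i = 0.25807 → i = 59.469°, r = 40.290°, D_min = 137.776°, rainbow angle = 42.224°.
Angular width = |40.646° − 42.224°| = 1.578°.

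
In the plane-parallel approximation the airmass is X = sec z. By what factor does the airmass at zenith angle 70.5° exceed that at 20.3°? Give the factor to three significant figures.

X(70.5°)/X(20.3°) = sec 70.5° / sec 20.3° = cos 20.3° / cos 70.5° = 0.9379/0.3338 = 2.8097.

2.81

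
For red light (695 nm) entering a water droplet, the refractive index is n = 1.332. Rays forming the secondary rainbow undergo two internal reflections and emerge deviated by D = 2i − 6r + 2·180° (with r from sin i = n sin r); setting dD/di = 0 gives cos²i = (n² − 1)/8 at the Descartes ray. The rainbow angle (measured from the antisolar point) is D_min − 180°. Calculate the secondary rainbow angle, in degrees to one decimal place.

cos²i = (1.77422 − 1)/8 = 0.09678; i = arccos(0.31109) = 71.875°.
sin r = sin 71.875°/1.332 = 0.71350; r = 45.520°.
D_min = 2·71.875° − 6·45.520° + 360° = 230.628°.
Rainbow angle = D_min − 180° = 50.628°.

50.6°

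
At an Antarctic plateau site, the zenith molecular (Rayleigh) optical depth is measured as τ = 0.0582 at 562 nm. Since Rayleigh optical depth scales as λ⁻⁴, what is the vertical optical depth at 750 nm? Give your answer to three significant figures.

τ(750 nm) = τ(562 nm) × (562/750)⁴ = 0.0582 × (0.7493)⁴ = 0.0582 × 0.3153 = 0.0183.

0.0183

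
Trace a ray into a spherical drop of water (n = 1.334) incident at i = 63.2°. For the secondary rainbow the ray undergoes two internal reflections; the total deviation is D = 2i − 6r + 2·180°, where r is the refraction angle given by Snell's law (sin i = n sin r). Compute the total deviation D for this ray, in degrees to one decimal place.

234.4°

sin r = sin 63.2° / 1.334 = 0.8926/1.334 = 0.6691; r = 42.00°.
D = 2·63.2° − 6·42.00° + 2·180° = 126.40° − 251.99° + 360° = 234.41°.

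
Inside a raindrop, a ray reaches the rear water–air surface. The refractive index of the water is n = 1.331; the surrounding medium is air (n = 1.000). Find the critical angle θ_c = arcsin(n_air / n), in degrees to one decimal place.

sin θ_c = n_air / n = 1.000 / 1.331 = 0.7513.
θ_c = arcsin(0.7513) = 48.70°.

48.7°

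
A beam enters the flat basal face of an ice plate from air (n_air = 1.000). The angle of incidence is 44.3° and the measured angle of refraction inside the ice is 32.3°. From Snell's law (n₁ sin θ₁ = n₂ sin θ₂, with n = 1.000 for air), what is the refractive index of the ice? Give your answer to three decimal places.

1.307

n = sin θ_i / sin θ_r = sin 44.3° / sin 32.3° = 0.6984 / 0.5344 = 1.3070.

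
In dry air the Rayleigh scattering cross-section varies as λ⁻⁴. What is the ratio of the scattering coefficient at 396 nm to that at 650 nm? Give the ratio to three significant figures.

Rayleigh scattering ∝ λ⁻⁴, so the ratio of coefficients is the inverse fourth power of the wavelength ratio.
σ(396)/σ(650) = (650/396)⁴ = (1.6414)⁴ = 7.259.

7.26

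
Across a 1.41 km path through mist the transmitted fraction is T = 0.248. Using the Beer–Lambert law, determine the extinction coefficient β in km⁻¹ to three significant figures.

0.989 km⁻¹

Beer–Lambert: T = exp(−βL) ⇒ β = −ln(T)/L = −ln(0.248)/1.41 = 1.3943/1.41 = 0.9889 km⁻¹.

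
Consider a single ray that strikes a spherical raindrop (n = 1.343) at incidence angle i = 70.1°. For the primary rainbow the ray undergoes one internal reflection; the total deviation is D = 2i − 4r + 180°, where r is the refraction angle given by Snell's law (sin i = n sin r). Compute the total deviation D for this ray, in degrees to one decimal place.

142.4°

sin r = sin 70.1° / 1.343 = 0.9403/1.343 = 0.7001; r = 44.44°.
D = 2·70.1° − 4·44.44° + 180° = 140.20° − 177.75° + 180° = 142.45°.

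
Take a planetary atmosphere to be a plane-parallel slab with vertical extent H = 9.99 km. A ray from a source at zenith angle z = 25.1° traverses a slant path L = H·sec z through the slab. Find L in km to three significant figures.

11.0 km

sec z = 1/cos 25.1° = 1.1043.
L = 9.99 × 1.1043 = 11.032 km.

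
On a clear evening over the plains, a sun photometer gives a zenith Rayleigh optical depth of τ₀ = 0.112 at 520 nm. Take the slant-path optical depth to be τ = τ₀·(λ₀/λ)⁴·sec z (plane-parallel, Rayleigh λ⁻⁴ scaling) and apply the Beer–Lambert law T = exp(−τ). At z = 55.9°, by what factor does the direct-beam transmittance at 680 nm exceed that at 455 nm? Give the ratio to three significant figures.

1.31

Airmass: sec 55.9° = 1.7837.
τ(680 nm) = 0.112 × (520/680)⁴ × 1.7837 = 0.112 × 0.3420 × 1.7837 = 0.0683.
τ(455 nm) = 0.112 × (520/455)⁴ × 1.7837 = 0.112 × 1.7060 × 1.7837 = 0.3408.
T(680)/T(455) = exp(τ_B − τ_A) = exp(0.2725) = 1.3132.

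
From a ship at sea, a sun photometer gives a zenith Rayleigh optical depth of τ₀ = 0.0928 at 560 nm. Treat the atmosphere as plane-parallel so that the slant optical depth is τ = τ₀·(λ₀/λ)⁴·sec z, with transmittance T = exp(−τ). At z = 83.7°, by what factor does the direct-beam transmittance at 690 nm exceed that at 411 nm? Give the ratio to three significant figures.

Airmass: sec 83.7° = 9.1129.
τ(690 nm) = 0.0928 × (560/690)⁴ × 9.1129 = 0.0928 × 0.4339 × 9.1129 = 0.3669.
τ(411 nm) = 0.0928 × (560/411)⁴ × 9.1129 = 0.0928 × 3.4466 × 9.1129 = 2.9147.
T(690)/T(411) = exp(τ_B − τ_A) = exp(2.5478) = 12.7785.

12.8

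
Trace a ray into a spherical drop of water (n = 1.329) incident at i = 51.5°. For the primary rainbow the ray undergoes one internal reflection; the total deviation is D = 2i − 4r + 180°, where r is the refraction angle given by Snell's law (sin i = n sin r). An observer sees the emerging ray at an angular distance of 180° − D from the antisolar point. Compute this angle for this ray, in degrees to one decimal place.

sin r = sin 51.5° / 1.329 = 0.7826/1.329 = 0.5889; r = 36.08°.
D = 2·51.5° − 4·36.08° + 180° = 103.00° − 144.31° + 180° = 138.69°.
Angle from antisolar point = 180° − D = 41.31°.

41.3°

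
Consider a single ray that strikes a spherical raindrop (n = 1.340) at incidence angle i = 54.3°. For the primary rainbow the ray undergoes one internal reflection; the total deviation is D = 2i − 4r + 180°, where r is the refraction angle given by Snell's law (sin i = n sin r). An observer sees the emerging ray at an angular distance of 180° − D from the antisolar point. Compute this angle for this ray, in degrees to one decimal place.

40.6°

sin r = sin 54.3° / 1.340 = 0.8121/1.340 = 0.6060; r = 37.30°.
D = 2·54.3° − 4·37.30° + 180° = 108.60° − 149.21° + 180° = 139.39°.
Angle from antisolar point = 180° − D = 40.61°.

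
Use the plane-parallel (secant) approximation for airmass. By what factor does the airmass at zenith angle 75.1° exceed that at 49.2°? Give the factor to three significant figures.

X(75.1°)/X(49.2°) = sec 75.1° / sec 49.2° = cos 49.2° / cos 75.1° = 0.6534/0.2571 = 2.5412.

2.54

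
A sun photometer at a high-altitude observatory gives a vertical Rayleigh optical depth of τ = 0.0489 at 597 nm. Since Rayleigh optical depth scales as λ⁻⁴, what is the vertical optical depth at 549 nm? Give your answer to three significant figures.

0.0684

τ(549 nm) = τ(597 nm) × (597/549)⁴ = 0.0489 × (1.0874)⁴ = 0.0489 × 1.3983 = 0.0684.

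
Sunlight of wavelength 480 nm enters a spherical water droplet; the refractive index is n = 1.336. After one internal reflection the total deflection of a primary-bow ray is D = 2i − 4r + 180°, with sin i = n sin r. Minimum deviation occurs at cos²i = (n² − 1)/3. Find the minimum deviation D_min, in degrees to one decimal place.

cos²i = (1.78490 − 1)/3 = 0.26163; i = arccos(0.51150) = 59.236°.
sin r = sin 59.236°/1.336 = 0.64318; r = 40.029°.
D_min = 2·59.236° − 4·40.029° + 180° = 138.356°.

138.4°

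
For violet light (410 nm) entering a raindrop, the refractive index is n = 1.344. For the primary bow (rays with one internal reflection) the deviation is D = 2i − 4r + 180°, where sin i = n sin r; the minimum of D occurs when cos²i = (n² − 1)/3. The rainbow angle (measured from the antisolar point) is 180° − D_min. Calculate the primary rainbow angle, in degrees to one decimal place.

40.5°

cos²i = (1.80634 − 1)/3 = 0.26878; i = arccos(0.51844) = 58.772°.
sin r = sin 58.772°/1.344 = 0.63625; r = 39.512°.
D_min = 2·58.772° − 4·39.512° + 180° = 139.495°.
Rainbow angle = 180° − D_min = 40.505°.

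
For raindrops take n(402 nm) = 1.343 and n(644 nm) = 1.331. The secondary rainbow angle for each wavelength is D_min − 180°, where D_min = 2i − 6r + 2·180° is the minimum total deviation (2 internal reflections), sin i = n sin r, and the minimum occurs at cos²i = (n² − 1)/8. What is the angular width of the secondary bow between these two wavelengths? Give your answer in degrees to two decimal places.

At 402 nm (n = 1.343): cos²i = 0.10046 → i = 71.522°, r = 44.928°, D_min = 233.478°, rainbow angle = 53.478°.
At 644 nm (n = 1.331): cos²i = 0.09645 → i = 71.907°, r = 45.575°, D_min = 230.365°, rainbow angle = 50.365°.
Angular width = |53.478° − 50.365°| = 3.113°.

3.11°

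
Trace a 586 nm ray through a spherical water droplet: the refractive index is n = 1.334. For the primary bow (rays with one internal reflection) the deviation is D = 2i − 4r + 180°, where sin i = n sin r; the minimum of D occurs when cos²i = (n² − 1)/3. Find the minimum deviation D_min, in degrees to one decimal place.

cos²i = (1.77956 − 1)/3 = 0.25985; i = arccos(0.50976) = 59.352°.
sin r = sin 59.352°/1.334 = 0.64492; r = 40.159°.
D_min = 2·59.352° − 4·40.159° + 180° = 138.067°.

138.1°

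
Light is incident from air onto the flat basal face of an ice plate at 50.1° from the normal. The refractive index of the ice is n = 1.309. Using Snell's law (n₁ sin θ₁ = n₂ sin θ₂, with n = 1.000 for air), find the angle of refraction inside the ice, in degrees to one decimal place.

Snell: sin θ_r = sin θ_i / n = sin 50.1° / 1.309 = 0.7672 / 1.309 = 0.5861.
θ_r = arcsin(0.5861) = 35.88°.

35.9°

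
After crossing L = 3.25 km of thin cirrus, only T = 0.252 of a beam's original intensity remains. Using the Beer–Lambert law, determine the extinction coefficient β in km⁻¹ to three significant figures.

Beer–Lambert: T = exp(−βL) ⇒ β = −ln(T)/L = −ln(0.252)/3.25 = 1.3783/3.25 = 0.4241 km⁻¹.

0.424 km⁻¹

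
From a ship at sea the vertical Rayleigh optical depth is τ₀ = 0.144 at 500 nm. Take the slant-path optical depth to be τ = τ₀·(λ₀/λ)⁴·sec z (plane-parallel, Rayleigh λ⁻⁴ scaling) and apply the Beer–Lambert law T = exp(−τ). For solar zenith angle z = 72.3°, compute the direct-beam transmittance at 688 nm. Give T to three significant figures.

0.876

sec 72.3° = 3.2891.
τ = 0.144 × (500/688)⁴ × 3.2891 = 0.144 × 0.2789 × 3.2891 = 0.1321.
T = exp(−0.1321) = 0.8762.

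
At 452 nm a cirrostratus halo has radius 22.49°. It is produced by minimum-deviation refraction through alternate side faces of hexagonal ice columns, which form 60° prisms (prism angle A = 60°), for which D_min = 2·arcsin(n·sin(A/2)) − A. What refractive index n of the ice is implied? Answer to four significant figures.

Rearranging: n = sin((D_min + A)/2) / sin(A/2).
(D_min + A)/2 = (22.49° + 60°)/2 = 41.245°.
n = sin 41.245° / sin 30° = 0.6593 / 0.5000 = 1.3186.

1.319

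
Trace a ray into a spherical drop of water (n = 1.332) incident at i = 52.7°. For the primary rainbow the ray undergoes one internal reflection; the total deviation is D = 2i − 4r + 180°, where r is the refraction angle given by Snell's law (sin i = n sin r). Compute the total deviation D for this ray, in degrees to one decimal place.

sin r = sin 52.7° / 1.332 = 0.7955/1.332 = 0.5972; r = 36.67°.
D = 2·52.7° − 4·36.67° + 180° = 105.40° − 146.68° + 180° = 138.72°.

138.7°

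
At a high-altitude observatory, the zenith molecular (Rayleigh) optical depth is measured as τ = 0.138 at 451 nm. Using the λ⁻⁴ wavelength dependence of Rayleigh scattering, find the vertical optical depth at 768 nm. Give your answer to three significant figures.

0.0164

τ(768 nm) = τ(451 nm) × (451/768)⁴ = 0.138 × (0.5872)⁴ = 0.138 × 0.1189 = 0.0164.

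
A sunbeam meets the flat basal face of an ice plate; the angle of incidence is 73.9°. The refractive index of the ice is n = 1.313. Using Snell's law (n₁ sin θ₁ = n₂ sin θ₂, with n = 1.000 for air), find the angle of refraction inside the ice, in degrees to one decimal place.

Snell: sin θ_r = sin θ_i / n = sin 73.9° / 1.313 = 0.9608 / 1.313 = 0.7317.
θ_r = arcsin(0.7317) = 47.03°.

47.0°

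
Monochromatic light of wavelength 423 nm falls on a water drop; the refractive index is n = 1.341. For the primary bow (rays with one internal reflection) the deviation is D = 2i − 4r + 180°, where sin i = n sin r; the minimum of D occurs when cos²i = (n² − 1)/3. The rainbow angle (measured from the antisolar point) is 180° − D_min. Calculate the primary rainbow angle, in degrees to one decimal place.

40.9°

cos²i = (1.79828 − 1)/3 = 0.26609; i = arccos(0.51584) = 58.946°.
sin r = sin 58.946°/1.341 = 0.63884; r = 39.705°.
D_min = 2·58.946° − 4·39.705° + 180° = 139.071°.
Rainbow angle = 180° − D_min = 40.929°.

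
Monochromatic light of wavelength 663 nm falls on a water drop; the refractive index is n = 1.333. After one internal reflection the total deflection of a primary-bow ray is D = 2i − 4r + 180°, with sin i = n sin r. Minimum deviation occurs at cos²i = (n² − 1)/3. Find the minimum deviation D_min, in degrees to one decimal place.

137.9°

cos²i = (1.77689 − 1)/3 = 0.25896; i = arccos(0.50888) = 59.410°.
sin r = sin 59.410°/1.333 = 0.64579; r = 40.225°.
D_min = 2·59.410° − 4·40.225° + 180° = 137.922°.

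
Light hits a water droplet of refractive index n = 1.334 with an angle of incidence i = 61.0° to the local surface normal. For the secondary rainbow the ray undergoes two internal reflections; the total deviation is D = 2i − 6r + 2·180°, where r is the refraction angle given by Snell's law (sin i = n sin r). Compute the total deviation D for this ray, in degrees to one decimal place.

236.2°

sin r = sin 61.0° / 1.334 = 0.8746/1.334 = 0.6556; r = 40.97°.
D = 2·61.0° − 6·40.97° + 2·180° = 122.00° − 245.81° + 360° = 236.19°.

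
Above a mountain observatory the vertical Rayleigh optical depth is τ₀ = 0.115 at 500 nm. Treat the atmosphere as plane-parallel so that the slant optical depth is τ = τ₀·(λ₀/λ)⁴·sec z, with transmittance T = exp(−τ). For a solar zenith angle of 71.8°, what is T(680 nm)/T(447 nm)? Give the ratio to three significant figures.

Airmass: sec 71.8° = 3.2017.
τ(680 nm) = 0.115 × (500/680)⁴ × 3.2017 = 0.115 × 0.2923 × 3.2017 = 0.1076.
τ(447 nm) = 0.115 × (500/447)⁴ × 3.2017 = 0.115 × 1.5655 × 3.2017 = 0.5764.
T(680)/T(447) = exp(τ_B − τ_A) = exp(0.4688) = 1.5980.

1.60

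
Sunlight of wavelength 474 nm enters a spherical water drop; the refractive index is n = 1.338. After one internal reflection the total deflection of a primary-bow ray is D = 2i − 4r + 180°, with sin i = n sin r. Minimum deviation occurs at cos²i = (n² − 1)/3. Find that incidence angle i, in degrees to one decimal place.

cos²i = (1.338² − 1)/3 = (1.79024 − 1)/3 = 0.26341.
cos i = 0.51324, so i = 59.120°.

59.1°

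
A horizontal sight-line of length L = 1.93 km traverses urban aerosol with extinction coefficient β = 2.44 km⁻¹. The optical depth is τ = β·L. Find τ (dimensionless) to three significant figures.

4.71

τ = β·L = 2.44 × 1.93 = 4.7092.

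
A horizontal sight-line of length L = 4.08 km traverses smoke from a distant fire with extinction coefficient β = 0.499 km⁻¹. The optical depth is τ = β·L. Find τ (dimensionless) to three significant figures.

τ = β·L = 0.499 × 4.08 = 2.0359.

2.04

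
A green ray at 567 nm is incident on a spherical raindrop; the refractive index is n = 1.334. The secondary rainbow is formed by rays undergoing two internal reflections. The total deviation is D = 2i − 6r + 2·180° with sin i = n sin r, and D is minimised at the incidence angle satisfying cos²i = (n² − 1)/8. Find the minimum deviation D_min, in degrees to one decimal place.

cos²i = (1.77956 − 1)/8 = 0.09744; i = arccos(0.31216) = 71.810°.
sin r = sin 71.810°/1.334 = 0.71217; r = 45.411°.
D_min = 2·71.810° − 6·45.411° + 360° = 231.153°.

231.2°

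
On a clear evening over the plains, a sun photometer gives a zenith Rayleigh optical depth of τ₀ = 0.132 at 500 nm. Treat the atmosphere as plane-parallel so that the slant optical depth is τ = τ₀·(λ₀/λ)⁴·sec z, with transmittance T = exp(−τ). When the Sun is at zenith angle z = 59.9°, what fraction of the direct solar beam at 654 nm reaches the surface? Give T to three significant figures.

sec 59.9° = 1.9940.
τ = 0.132 × (500/654)⁴ × 1.9940 = 0.132 × 0.3416 × 1.9940 = 0.0899.
T = exp(−0.0899) = 0.9140.

0.914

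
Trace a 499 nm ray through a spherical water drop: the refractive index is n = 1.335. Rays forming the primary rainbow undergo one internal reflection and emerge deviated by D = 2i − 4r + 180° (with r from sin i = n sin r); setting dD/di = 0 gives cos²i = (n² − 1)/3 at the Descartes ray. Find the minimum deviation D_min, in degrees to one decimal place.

cos²i = (1.78222 − 1)/3 = 0.26074; i = arccos(0.51063) = 59.294°.
sin r = sin 59.294°/1.335 = 0.64405; r = 40.094°.
D_min = 2·59.294° − 4·40.094° + 180° = 138.212°.

138.2°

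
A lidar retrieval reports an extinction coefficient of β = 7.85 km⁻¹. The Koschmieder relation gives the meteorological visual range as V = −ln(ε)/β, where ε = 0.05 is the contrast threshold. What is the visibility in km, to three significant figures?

V = −ln(0.05) / 7.85 = 2.996 / 7.85 = 0.3816 km.

0.382 km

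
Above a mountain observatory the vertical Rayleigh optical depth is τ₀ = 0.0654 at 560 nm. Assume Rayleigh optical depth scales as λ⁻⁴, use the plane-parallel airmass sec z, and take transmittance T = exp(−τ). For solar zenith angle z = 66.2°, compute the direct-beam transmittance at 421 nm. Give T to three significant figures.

0.602

sec 66.2° = 2.4780.
τ = 0.0654 × (560/421)⁴ × 2.4780 = 0.0654 × 3.1306 × 2.4780 = 0.5074.
T = exp(−0.5074) = 0.6021.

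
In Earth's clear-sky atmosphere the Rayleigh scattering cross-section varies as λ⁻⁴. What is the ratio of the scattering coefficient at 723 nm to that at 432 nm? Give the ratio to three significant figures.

Rayleigh scattering ∝ λ⁻⁴, so the ratio of coefficients is the inverse fourth power of the wavelength ratio.
σ(723)/σ(432) = (432/723)⁴ = (0.5975)⁴ = 0.1275.

0.127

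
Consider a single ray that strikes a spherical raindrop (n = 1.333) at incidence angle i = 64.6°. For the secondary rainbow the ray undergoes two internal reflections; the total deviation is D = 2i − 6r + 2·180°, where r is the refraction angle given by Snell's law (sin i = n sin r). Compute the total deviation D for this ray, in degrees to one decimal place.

233.2°

sin r = sin 64.6° / 1.333 = 0.9033/1.333 = 0.6777; r = 42.66°.
D = 2·64.6° − 6·42.66° + 2·180° = 129.20° − 255.97° + 360° = 233.23°.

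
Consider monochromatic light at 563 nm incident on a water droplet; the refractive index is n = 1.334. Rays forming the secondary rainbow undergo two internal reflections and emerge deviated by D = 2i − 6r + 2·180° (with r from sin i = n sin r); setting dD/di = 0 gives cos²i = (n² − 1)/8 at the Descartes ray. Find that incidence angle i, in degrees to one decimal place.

cos²i = (1.334² − 1)/8 = (1.77956 − 1)/8 = 0.09744.
cos i = 0.31216, so i = 71.810°.

71.8°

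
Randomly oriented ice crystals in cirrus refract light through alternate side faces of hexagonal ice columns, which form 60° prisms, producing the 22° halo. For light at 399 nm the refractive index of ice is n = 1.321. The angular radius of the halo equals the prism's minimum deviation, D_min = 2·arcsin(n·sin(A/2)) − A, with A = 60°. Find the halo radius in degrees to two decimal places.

22.68°

n·sin(A/2) = 1.321 × sin 30° = 1.321 × 0.5000 = 0.6605.
D_min = 2·arcsin(0.6605) − 60° = 2 × 41.338° − 60° = 22.676°.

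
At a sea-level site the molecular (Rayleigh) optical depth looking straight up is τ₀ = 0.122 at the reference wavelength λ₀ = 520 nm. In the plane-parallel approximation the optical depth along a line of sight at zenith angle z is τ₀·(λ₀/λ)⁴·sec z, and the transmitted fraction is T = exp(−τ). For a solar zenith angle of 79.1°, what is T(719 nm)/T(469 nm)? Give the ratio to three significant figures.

Airmass: sec 79.1° = 5.2883.
τ(719 nm) = 0.122 × (520/719)⁴ × 5.2883 = 0.122 × 0.2736 × 5.2883 = 0.1765.
τ(469 nm) = 0.122 × (520/469)⁴ × 5.2883 = 0.122 × 1.5112 × 5.2883 = 0.9750.
T(719)/T(469) = exp(τ_B − τ_A) = exp(0.7985) = 2.2222.

2.22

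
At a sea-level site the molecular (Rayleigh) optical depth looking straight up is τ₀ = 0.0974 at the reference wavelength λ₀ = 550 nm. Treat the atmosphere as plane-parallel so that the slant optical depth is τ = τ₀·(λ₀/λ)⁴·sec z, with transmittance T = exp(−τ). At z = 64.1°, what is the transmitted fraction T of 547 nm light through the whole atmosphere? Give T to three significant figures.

sec 64.1° = 2.2894.
τ = 0.0974 × (550/547)⁴ × 2.2894 = 0.0974 × 1.0221 × 2.2894 = 0.2279.
T = exp(−0.2279) = 0.7962.

0.796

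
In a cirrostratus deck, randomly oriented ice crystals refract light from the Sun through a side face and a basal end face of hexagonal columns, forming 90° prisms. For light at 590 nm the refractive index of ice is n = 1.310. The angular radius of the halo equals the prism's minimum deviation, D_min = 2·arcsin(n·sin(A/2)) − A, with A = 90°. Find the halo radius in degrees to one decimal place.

n·sin(A/2) = 1.310 × sin 45° = 1.310 × 0.7071 = 0.9263.
D_min = 2·arcsin(0.9263) − 90° = 2 × 67.867° − 90° = 45.733°.

45.7°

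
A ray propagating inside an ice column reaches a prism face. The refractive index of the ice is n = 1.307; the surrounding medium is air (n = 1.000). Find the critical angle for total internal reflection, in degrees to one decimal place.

sin θ_c = n_air / n = 1.000 / 1.307 = 0.7651.
θ_c = arcsin(0.7651) = 49.92°.

49.9°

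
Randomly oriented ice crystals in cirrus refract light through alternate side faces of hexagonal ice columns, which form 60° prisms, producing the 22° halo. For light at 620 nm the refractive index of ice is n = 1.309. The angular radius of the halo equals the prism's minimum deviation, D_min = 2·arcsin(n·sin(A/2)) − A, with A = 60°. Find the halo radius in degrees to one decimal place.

21.8°

n·sin(A/2) = 1.309 × sin 30° = 1.309 × 0.5000 = 0.6545.
D_min = 2·arcsin(0.6545) − 60° = 2 × 40.882° − 60° = 21.763°.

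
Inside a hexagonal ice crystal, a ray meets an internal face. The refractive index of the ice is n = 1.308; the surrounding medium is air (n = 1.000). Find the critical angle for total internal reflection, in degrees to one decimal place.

sin θ_c = n_air / n = 1.000 / 1.308 = 0.7645.
θ_c = arcsin(0.7645) = 49.86°.

49.9°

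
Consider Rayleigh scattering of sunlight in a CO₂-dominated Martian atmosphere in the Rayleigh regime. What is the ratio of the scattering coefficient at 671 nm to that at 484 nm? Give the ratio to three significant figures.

Rayleigh scattering ∝ λ⁻⁴, so the ratio of coefficients is the inverse fourth power of the wavelength ratio.
σ(671)/σ(484) = (484/671)⁴ = (0.7213)⁴ = 0.2707.

0.271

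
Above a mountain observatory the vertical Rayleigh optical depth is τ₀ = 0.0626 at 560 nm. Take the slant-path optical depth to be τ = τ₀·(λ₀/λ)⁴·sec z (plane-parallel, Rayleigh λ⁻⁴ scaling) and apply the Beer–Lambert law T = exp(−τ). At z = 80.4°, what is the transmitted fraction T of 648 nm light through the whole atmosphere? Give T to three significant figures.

sec 80.4° = 5.9963.
τ = 0.0626 × (560/648)⁴ × 5.9963 = 0.0626 × 0.5578 × 5.9963 = 0.2094.
T = exp(−0.2094) = 0.8111.

0.811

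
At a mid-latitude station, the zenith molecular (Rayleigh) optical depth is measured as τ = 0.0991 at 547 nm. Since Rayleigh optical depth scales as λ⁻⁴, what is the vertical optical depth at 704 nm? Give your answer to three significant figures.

0.0361

τ(704 nm) = τ(547 nm) × (547/704)⁴ = 0.0991 × (0.7770)⁴ = 0.0991 × 0.3645 = 0.0361.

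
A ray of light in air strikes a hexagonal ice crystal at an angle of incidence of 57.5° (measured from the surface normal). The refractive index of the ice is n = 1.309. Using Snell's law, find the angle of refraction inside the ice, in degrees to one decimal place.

40.1°

Snell: sin θ_r = sin θ_i / n = sin 57.5° / 1.309 = 0.8434 / 1.309 = 0.6443.
θ_r = arcsin(0.6443) = 40.11°.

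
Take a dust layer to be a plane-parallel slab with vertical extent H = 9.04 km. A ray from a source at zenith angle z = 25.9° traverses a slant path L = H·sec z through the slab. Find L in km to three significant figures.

10.0 km

sec z = 1/cos 25.9° = 1.1117.
L = 9.04 × 1.1117 = 10.049 km.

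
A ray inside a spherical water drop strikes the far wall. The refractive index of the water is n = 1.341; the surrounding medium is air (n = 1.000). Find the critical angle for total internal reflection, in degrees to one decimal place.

sin θ_c = n_air / n = 1.000 / 1.341 = 0.7457.
θ_c = arcsin(0.7457) = 48.22°.

48.2°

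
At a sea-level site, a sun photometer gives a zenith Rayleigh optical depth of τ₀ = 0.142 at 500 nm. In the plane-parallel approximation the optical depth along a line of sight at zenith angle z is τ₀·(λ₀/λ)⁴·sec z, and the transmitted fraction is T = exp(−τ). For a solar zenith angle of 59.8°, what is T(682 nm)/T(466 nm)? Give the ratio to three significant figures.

1.34

Airmass: sec 59.8° = 1.9880.
τ(682 nm) = 0.142 × (500/682)⁴ × 1.9880 = 0.142 × 0.2889 × 1.9880 = 0.0816.
τ(466 nm) = 0.142 × (500/466)⁴ × 1.9880 = 0.142 × 1.3254 × 1.9880 = 0.3741.
T(682)/T(466) = exp(τ_B − τ_A) = exp(0.2926) = 1.3399.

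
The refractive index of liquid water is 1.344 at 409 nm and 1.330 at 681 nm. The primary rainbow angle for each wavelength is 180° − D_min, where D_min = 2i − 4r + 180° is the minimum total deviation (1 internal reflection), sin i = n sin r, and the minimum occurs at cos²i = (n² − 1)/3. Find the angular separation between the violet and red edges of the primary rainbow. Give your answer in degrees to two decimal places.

2.01°

At 409 nm (n = 1.344): cos²i = 0.26878 → i = 58.772°, r = 39.512°, D_min = 139.495°, rainbow angle = 40.505°.
At 681 nm (n = 1.330): cos²i = 0.25630 → i = 59.585°, r = 40.422°, D_min = 137.484°, rainbow angle = 42.516°.
Angular width = |40.505° − 42.516°| = 2.011°.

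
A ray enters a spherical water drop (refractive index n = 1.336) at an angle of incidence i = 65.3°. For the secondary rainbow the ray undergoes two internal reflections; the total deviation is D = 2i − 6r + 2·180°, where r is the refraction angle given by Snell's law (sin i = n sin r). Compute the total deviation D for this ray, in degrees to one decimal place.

sin r = sin 65.3° / 1.336 = 0.9085/1.336 = 0.6800; r = 42.85°.
D = 2·65.3° − 6·42.85° + 2·180° = 130.60° − 257.07° + 360° = 233.53°.

233.5°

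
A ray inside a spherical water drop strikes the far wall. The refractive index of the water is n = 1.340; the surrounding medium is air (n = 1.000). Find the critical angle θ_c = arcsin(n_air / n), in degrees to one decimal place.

48.3°

sin θ_c = n_air / n = 1.000 / 1.340 = 0.7463.
θ_c = arcsin(0.7463) = 48.27°.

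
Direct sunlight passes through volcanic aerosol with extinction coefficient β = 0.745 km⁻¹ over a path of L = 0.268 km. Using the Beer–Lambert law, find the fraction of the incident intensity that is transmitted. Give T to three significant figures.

0.819

τ = β·L = 0.745 × 0.268 = 0.1997.
T = exp(−0.1997) = 0.8190.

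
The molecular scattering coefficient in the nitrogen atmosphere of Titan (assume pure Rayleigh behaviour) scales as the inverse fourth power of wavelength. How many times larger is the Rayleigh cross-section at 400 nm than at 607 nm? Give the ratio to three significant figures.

Rayleigh scattering ∝ λ⁻⁴, so the ratio of coefficients is the inverse fourth power of the wavelength ratio.
σ(400)/σ(607) = (607/400)⁴ = (1.5175)⁴ = 5.303.

5.30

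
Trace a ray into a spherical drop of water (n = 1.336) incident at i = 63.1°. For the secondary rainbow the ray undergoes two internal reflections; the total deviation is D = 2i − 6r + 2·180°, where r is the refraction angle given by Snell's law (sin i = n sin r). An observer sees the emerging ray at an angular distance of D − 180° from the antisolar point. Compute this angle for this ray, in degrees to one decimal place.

sin r = sin 63.1° / 1.336 = 0.8918/1.336 = 0.6675; r = 41.88°.
D = 2·63.1° − 6·41.88° + 2·180° = 126.20° − 251.25° + 360° = 234.95°.
Angle from antisolar point = D − 180° = 54.95°.

54.9°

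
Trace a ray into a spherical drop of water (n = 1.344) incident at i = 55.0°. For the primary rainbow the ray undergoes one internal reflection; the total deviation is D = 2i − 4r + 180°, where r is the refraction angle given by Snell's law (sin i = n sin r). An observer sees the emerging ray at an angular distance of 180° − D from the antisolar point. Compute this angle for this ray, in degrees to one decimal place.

sin r = sin 55.0° / 1.344 = 0.8192/1.344 = 0.6095; r = 37.55°.
D = 2·55.0° − 4·37.55° + 180° = 110.00° − 150.21° + 180° = 139.79°.
Angle from antisolar point = 180° − D = 40.21°.

40.2°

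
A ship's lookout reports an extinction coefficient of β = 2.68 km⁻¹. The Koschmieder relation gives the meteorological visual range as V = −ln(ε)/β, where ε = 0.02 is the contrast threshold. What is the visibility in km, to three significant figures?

1.46 km

V = −ln(0.02) / 2.68 = 3.912 / 2.68 = 1.4597 km.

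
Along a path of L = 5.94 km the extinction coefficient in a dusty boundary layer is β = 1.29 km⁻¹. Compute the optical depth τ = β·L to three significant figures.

7.66

τ = β·L = 1.29 × 5.94 = 7.6626.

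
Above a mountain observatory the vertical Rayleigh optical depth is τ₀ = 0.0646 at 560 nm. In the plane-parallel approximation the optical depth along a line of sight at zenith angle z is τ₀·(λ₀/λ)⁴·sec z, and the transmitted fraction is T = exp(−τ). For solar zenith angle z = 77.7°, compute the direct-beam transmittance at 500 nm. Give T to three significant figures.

sec 77.7° = 4.6942.
τ = 0.0646 × (560/500)⁴ × 4.6942 = 0.0646 × 1.5735 × 4.6942 = 0.4772.
T = exp(−0.4772) = 0.6205.

0.621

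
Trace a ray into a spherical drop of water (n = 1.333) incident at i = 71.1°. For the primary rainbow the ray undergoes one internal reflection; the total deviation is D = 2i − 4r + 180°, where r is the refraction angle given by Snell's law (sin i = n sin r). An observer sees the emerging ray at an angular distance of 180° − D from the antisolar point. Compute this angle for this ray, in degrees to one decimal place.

38.7°

sin r = sin 71.1° / 1.333 = 0.9461/1.333 = 0.7097; r = 45.21°.
D = 2·71.1° − 4·45.21° + 180° = 142.20° − 180.86° + 180° = 141.34°.
Angle from antisolar point = 180° − D = 38.66°.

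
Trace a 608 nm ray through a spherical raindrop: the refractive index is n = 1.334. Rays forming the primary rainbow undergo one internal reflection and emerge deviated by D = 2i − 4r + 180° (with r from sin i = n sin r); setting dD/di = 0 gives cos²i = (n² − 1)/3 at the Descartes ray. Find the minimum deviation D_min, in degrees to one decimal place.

138.1°

cos²i = (1.77956 − 1)/3 = 0.25985; i = arccos(0.50976) = 59.352°.
sin r = sin 59.352°/1.334 = 0.64492; r = 40.159°.
D_min = 2·59.352° − 4·40.159° + 180° = 138.067°.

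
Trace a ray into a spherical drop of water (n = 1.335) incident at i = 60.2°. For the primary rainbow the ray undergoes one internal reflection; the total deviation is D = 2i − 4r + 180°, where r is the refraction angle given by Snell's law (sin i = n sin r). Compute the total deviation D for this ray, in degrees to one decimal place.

138.2°

sin r = sin 60.2° / 1.335 = 0.8678/1.335 = 0.6500; r = 40.54°.
D = 2·60.2° − 4·40.54° + 180° = 120.40° − 162.17° + 180° = 138.23°.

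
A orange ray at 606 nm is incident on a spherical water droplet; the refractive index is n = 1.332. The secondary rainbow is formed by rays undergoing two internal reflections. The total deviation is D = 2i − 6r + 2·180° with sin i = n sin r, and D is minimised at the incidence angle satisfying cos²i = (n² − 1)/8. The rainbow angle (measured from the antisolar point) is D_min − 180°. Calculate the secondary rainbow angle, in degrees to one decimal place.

cos²i = (1.77422 − 1)/8 = 0.09678; i = arccos(0.31109) = 71.875°.
sin r = sin 71.875°/1.332 = 0.71350; r = 45.520°.
D_min = 2·71.875° − 6·45.520° + 360° = 230.628°.
Rainbow angle = D_min − 180° = 50.628°.

50.6°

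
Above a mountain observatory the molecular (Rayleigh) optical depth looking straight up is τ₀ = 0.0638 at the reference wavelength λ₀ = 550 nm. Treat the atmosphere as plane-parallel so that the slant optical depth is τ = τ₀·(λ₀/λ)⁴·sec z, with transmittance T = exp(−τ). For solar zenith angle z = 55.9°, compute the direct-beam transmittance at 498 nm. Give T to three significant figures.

sec 55.9° = 1.7837.
τ = 0.0638 × (550/498)⁴ × 1.7837 = 0.0638 × 1.4878 × 1.7837 = 0.1693.
T = exp(−0.1693) = 0.8443.

0.844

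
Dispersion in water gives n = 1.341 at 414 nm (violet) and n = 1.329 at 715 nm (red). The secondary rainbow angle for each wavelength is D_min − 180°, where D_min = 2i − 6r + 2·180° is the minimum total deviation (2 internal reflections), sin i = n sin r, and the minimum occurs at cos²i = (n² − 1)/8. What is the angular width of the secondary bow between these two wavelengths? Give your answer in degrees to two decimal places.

3.13°

At 414 nm (n = 1.341): cos²i = 0.09979 → i = 71.586°, r = 45.034°, D_min = 232.966°, rainbow angle = 52.966°.
At 715 nm (n = 1.329): cos²i = 0.09578 → i = 71.972°, r = 45.685°, D_min = 229.837°, rainbow angle = 49.837°.
Angular width = |52.966° − 49.837°| = 3.129°.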